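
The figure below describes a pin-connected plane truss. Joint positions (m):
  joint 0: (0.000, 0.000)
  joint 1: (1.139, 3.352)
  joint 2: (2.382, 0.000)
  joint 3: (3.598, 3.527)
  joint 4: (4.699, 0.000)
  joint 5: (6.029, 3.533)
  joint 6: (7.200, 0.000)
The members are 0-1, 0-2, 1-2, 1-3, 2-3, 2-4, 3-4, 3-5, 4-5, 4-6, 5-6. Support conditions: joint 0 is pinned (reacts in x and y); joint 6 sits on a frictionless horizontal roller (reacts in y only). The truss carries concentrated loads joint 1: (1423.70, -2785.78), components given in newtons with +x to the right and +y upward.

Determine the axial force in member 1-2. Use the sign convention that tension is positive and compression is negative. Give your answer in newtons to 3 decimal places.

-1294.231

N=7 nodes, M=11 members, R=3 reactions → 2N=14, M+R=14
member 0 (0-1): L=3.5402, (cx,cy)=(0.3217,0.9468)
member 1 (0-2): L=2.3820, (cx,cy)=(1.0000,0.0000)
member 2 (1-2): L=3.5750, (cx,cy)=(0.3477,-0.9376)
member 3 (1-3): L=2.4652, (cx,cy)=(0.9975,0.0710)
member 4 (2-3): L=3.7307, (cx,cy)=(0.3259,0.9454)
member 5 (2-4): L=2.3170, (cx,cy)=(1.0000,0.0000)
member 6 (3-4): L=3.6949, (cx,cy)=(0.2980,-0.9546)
member 7 (3-5): L=2.4310, (cx,cy)=(1.0000,0.0025)
member 8 (4-5): L=3.7750, (cx,cy)=(0.3523,0.9359)
member 9 (4-6): L=2.5010, (cx,cy)=(1.0000,0.0000)
member 10 (5-6): L=3.7220, (cx,cy)=(0.3146,-0.9492)
solve A·x = −loads:
  F[0-1] = -1776.7407 N (compression)
  F[0-2] = +1995.3318 N (tension)
  F[1-2] = -1294.2306 N (compression)
  F[1-3] = -1549.2520 N (compression)
  F[2-3] = +1283.5803 N (tension)
  F[2-4] = +1126.9719 N (tension)
  F[3-4] = -1158.0445 N (compression)
  F[3-5] = -781.8977 N (compression)
  F[4-5] = +1181.1704 N (tension)
  F[4-6] = +365.7532 N (tension)
  F[5-6] = -1162.5410 N (compression)
  Rx@0 = -1423.7000 N
  Ry@0 = +1682.2736 N
  Ry@6 = +1103.5064 N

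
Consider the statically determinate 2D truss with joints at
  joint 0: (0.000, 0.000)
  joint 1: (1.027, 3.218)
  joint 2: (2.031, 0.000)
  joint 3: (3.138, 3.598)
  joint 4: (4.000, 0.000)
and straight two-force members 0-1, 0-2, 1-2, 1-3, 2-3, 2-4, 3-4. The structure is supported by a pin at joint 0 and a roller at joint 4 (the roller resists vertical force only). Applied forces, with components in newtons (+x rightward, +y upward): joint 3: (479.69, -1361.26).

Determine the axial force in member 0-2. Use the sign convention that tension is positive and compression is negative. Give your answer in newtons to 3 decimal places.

435.607

N=5 nodes, M=7 members, R=3 reactions → 2N=10, M+R=10
member 0 (0-1): L=3.3779, (cx,cy)=(0.3040,0.9527)
member 1 (0-2): L=2.0310, (cx,cy)=(1.0000,0.0000)
member 2 (1-2): L=3.3710, (cx,cy)=(0.2978,-0.9546)
member 3 (1-3): L=2.1449, (cx,cy)=(0.9842,0.1772)
member 4 (2-3): L=3.7644, (cx,cy)=(0.2941,0.9558)
member 5 (2-4): L=1.9690, (cx,cy)=(1.0000,0.0000)
member 6 (3-4): L=3.6998, (cx,cy)=(0.2330,-0.9725)
solve A·x = −loads:
  F[0-1] = +144.9935 N (tension)
  F[0-2] = +435.6070 N (tension)
  F[1-2] = -129.1315 N (compression)
  F[1-3] = +83.8697 N (tension)
  F[2-3] = +128.9737 N (tension)
  F[2-4] = +359.2201 N (tension)
  F[3-4] = -1541.8198 N (compression)
  Rx@0 = -479.6900 N
  Ry@0 = -138.1296 N
  Ry@4 = +1499.3896 N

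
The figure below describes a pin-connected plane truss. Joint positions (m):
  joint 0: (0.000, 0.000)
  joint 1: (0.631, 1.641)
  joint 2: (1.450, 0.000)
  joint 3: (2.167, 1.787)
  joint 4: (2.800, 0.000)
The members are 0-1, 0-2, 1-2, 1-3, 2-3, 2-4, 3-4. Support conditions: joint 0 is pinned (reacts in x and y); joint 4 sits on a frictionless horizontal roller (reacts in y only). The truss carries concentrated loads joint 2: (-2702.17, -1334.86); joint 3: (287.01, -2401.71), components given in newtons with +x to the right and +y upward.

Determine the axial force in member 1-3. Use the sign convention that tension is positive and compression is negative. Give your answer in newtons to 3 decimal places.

N=5 nodes, M=7 members, R=3 reactions → 2N=10, M+R=10
member 0 (0-1): L=1.7581, (cx,cy)=(0.3589,0.9334)
member 1 (0-2): L=1.4500, (cx,cy)=(1.0000,0.0000)
member 2 (1-2): L=1.8340, (cx,cy)=(0.4466,-0.8948)
member 3 (1-3): L=1.5429, (cx,cy)=(0.9955,0.0946)
member 4 (2-3): L=1.9255, (cx,cy)=(0.3724,0.9281)
member 5 (2-4): L=1.3500, (cx,cy)=(1.0000,0.0000)
member 6 (3-4): L=1.8958, (cx,cy)=(0.3339,-0.9426)
solve A·x = −loads:
  F[0-1] = -1074.9993 N (compression)
  F[0-2] = -2029.3397 N (compression)
  F[1-2] = +1031.4808 N (tension)
  F[1-3] = -850.2527 N (compression)
  F[2-3] = +443.8597 N (tension)
  F[2-4] = +968.1651 N (tension)
  F[3-4] = -2899.6010 N (compression)
  Rx@0 = +2415.1600 N
  Ry@0 = +1003.3773 N
  Ry@4 = +2733.1927 N

-850.253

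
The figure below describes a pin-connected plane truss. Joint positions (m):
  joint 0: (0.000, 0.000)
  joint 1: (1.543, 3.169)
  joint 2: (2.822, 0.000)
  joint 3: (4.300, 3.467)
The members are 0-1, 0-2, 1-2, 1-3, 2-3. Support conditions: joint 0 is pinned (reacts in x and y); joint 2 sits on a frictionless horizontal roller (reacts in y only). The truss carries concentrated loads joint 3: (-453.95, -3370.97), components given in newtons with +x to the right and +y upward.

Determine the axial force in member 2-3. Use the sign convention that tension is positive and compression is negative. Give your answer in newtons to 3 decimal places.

N=4 nodes, M=5 members, R=3 reactions → 2N=8, M+R=8
member 0 (0-1): L=3.5247, (cx,cy)=(0.4378,0.8991)
member 1 (0-2): L=2.8220, (cx,cy)=(1.0000,0.0000)
member 2 (1-2): L=3.4174, (cx,cy)=(0.3743,-0.9273)
member 3 (1-3): L=2.7731, (cx,cy)=(0.9942,0.1075)
member 4 (2-3): L=3.7689, (cx,cy)=(0.3922,0.9199)
solve A·x = −loads:
  F[0-1] = +1343.3772 N (tension)
  F[0-2] = -1042.0396 N (compression)
  F[1-2] = -1182.3479 N (compression)
  F[1-3] = +1036.6035 N (tension)
  F[2-3] = -3785.5996 N (compression)
  Rx@0 = +453.9500 N
  Ry@0 = -1207.8133 N
  Ry@2 = +4578.7833 N

-3785.600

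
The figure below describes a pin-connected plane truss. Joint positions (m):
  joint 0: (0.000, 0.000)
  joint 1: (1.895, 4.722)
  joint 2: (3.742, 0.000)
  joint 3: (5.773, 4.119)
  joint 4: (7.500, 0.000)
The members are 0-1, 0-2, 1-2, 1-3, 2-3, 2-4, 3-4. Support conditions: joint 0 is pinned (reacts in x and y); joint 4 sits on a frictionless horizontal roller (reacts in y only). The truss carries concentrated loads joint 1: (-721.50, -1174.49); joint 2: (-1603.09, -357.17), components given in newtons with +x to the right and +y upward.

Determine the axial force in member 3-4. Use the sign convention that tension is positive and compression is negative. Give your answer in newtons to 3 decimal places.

-22.448

N=5 nodes, M=7 members, R=3 reactions → 2N=10, M+R=10
member 0 (0-1): L=5.0881, (cx,cy)=(0.3724,0.9281)
member 1 (0-2): L=3.7420, (cx,cy)=(1.0000,0.0000)
member 2 (1-2): L=5.0704, (cx,cy)=(0.3643,-0.9313)
member 3 (1-3): L=3.9246, (cx,cy)=(0.9881,-0.1536)
member 4 (2-3): L=4.5925, (cx,cy)=(0.4422,0.8969)
member 5 (2-4): L=3.7580, (cx,cy)=(1.0000,0.0000)
member 6 (3-4): L=4.4664, (cx,cy)=(0.3867,-0.9222)
solve A·x = −loads:
  F[0-1] = -1628.0893 N (compression)
  F[0-2] = -1718.2229 N (compression)
  F[1-2] = +364.2204 N (tension)
  F[1-3] = -17.7535 N (compression)
  F[2-3] = +20.0406 N (tension)
  F[2-4] = +8.6799 N (tension)
  F[3-4] = -22.4481 N (compression)
  Rx@0 = +2324.5900 N
  Ry@0 = +1510.9579 N
  Ry@4 = +20.7021 N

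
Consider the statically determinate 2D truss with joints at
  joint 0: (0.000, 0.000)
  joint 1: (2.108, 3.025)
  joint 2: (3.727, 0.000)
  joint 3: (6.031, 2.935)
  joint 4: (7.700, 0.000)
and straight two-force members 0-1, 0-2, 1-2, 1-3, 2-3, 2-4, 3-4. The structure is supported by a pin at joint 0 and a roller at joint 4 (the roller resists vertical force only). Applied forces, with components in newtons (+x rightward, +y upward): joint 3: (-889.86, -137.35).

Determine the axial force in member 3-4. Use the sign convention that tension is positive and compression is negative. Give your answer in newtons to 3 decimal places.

266.436

N=5 nodes, M=7 members, R=3 reactions → 2N=10, M+R=10
member 0 (0-1): L=3.6870, (cx,cy)=(0.5717,0.8204)
member 1 (0-2): L=3.7270, (cx,cy)=(1.0000,0.0000)
member 2 (1-2): L=3.4310, (cx,cy)=(0.4719,-0.8817)
member 3 (1-3): L=3.9240, (cx,cy)=(0.9997,-0.0229)
member 4 (2-3): L=3.7313, (cx,cy)=(0.6175,0.7866)
member 5 (2-4): L=3.9730, (cx,cy)=(1.0000,0.0000)
member 6 (3-4): L=3.3764, (cx,cy)=(0.4943,-0.8693)
solve A·x = −loads:
  F[0-1] = -449.7071 N (compression)
  F[0-2] = -632.7481 N (compression)
  F[1-2] = +430.4536 N (tension)
  F[1-3] = -460.3526 N (compression)
  F[2-3] = -482.4844 N (compression)
  F[2-4] = -131.7048 N (compression)
  F[3-4] = +266.4365 N (tension)
  Rx@0 = +889.8600 N
  Ry@0 = +368.9580 N
  Ry@4 = -231.6080 N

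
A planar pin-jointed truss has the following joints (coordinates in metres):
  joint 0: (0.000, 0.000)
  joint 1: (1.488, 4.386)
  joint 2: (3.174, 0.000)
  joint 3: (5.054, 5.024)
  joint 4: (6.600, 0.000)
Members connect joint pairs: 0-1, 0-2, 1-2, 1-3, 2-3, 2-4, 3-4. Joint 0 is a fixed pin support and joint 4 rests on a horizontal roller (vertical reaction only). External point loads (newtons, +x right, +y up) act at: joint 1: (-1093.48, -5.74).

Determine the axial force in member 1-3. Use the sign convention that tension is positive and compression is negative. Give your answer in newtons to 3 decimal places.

538.562

N=5 nodes, M=7 members, R=3 reactions → 2N=10, M+R=10
member 0 (0-1): L=4.6315, (cx,cy)=(0.3213,0.9470)
member 1 (0-2): L=3.1740, (cx,cy)=(1.0000,0.0000)
member 2 (1-2): L=4.6989, (cx,cy)=(0.3588,-0.9334)
member 3 (1-3): L=3.6226, (cx,cy)=(0.9844,0.1761)
member 4 (2-3): L=5.3642, (cx,cy)=(0.3505,0.9366)
member 5 (2-4): L=3.4260, (cx,cy)=(1.0000,0.0000)
member 6 (3-4): L=5.2565, (cx,cy)=(0.2941,-0.9558)
solve A·x = −loads:
  F[0-1] = -772.0423 N (compression)
  F[0-2] = -845.4416 N (compression)
  F[1-2] = +878.7360 N (tension)
  F[1-3] = +538.5622 N (tension)
  F[2-3] = -875.7686 N (compression)
  F[2-4] = -223.2139 N (compression)
  F[3-4] = +758.9404 N (tension)
  Rx@0 = +1093.4800 N
  Ry@0 = +731.1131 N
  Ry@4 = -725.3731 N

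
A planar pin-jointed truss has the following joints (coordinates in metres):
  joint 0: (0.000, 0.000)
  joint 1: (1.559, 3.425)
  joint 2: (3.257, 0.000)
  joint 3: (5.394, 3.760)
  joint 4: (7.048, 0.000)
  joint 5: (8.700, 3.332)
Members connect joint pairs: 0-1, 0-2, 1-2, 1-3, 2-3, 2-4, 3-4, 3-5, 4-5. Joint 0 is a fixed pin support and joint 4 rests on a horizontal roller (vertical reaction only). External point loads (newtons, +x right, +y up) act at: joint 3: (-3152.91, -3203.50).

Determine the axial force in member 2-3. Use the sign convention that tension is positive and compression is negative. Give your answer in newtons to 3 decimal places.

N=6 nodes, M=9 members, R=3 reactions → 2N=12, M+R=12
member 0 (0-1): L=3.7631, (cx,cy)=(0.4143,0.9101)
member 1 (0-2): L=3.2570, (cx,cy)=(1.0000,0.0000)
member 2 (1-2): L=3.8228, (cx,cy)=(0.4442,-0.8959)
member 3 (1-3): L=3.8496, (cx,cy)=(0.9962,0.0870)
member 4 (2-3): L=4.3249, (cx,cy)=(0.4941,0.8694)
member 5 (2-4): L=3.7910, (cx,cy)=(1.0000,0.0000)
member 6 (3-4): L=4.1077, (cx,cy)=(0.4027,-0.9154)
member 7 (3-5): L=3.3336, (cx,cy)=(0.9917,-0.1284)
member 8 (4-5): L=3.7190, (cx,cy)=(0.4442,0.8959)
solve A·x = −loads:
  F[0-1] = -2674.0876 N (compression)
  F[0-2] = -2045.0799 N (compression)
  F[1-2] = +2500.2073 N (tension)
  F[1-3] = -2226.8114 N (compression)
  F[2-3] = -2576.5482 N (compression)
  F[2-4] = +338.5794 N (tension)
  F[3-4] = -840.8629 N (compression)
  F[3-5] = +0.0000 N (tension)
  F[4-5] = -0.0000 N (compression)
  Rx@0 = +3152.9100 N
  Ry@0 = +2433.8154 N
  Ry@4 = +769.6846 N

-2576.548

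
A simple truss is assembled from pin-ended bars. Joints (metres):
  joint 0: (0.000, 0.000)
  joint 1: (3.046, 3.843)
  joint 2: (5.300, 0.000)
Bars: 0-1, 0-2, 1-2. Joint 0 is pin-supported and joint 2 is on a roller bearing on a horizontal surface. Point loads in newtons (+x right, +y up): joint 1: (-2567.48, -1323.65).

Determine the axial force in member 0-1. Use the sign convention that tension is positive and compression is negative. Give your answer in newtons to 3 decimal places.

N=3 nodes, M=3 members, R=3 reactions → 2N=6, M+R=6
member 0 (0-1): L=4.9038, (cx,cy)=(0.6212,0.7837)
member 1 (0-2): L=5.3000, (cx,cy)=(1.0000,0.0000)
member 2 (1-2): L=4.4552, (cx,cy)=(0.5059,-0.8626)
solve A·x = −loads:
  F[0-1] = -3093.8300 N (compression)
  F[0-2] = -645.7250 N (compression)
  F[1-2] = +1276.3354 N (tension)
  Rx@0 = +2567.4800 N
  Ry@0 = +2424.5911 N
  Ry@2 = -1100.9411 N

-3093.830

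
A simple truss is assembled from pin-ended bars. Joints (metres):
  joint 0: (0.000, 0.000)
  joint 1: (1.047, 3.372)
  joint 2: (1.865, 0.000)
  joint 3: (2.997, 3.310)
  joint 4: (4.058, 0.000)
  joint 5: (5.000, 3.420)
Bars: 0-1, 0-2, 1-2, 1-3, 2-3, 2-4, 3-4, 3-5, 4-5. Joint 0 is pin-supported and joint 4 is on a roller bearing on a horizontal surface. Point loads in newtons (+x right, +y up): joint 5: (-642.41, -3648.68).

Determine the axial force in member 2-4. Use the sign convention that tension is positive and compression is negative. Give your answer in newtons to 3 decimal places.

N=6 nodes, M=9 members, R=3 reactions → 2N=12, M+R=12
member 0 (0-1): L=3.5308, (cx,cy)=(0.2965,0.9550)
member 1 (0-2): L=1.8650, (cx,cy)=(1.0000,0.0000)
member 2 (1-2): L=3.4698, (cx,cy)=(0.2357,-0.9718)
member 3 (1-3): L=1.9510, (cx,cy)=(0.9995,-0.0318)
member 4 (2-3): L=3.4982, (cx,cy)=(0.3236,0.9462)
member 5 (2-4): L=2.1930, (cx,cy)=(1.0000,0.0000)
member 6 (3-4): L=3.4759, (cx,cy)=(0.3052,-0.9523)
member 7 (3-5): L=2.0060, (cx,cy)=(0.9985,0.0548)
member 8 (4-5): L=3.5474, (cx,cy)=(0.2655,0.9641)
solve A·x = −loads:
  F[0-1] = +319.9639 N (tension)
  F[0-2] = -737.2898 N (compression)
  F[1-2] = -320.0078 N (compression)
  F[1-3] = +170.4072 N (tension)
  F[2-3] = +328.6719 N (tension)
  F[2-4] = -919.0872 N (compression)
  F[3-4] = -299.6566 N (compression)
  F[3-5] = +368.7008 N (tension)
  F[4-5] = -3805.5268 N (compression)
  Rx@0 = +642.4100 N
  Ry@0 = -305.5728 N
  Ry@4 = +3954.2528 N

-919.087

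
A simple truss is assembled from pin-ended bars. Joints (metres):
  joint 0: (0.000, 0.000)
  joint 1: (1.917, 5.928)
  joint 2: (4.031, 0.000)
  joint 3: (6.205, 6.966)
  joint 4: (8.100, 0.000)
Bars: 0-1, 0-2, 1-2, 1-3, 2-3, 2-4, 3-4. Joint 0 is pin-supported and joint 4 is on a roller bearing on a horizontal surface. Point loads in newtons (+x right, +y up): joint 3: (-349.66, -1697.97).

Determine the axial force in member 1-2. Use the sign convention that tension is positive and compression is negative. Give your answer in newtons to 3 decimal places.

628.720

N=5 nodes, M=7 members, R=3 reactions → 2N=10, M+R=10
member 0 (0-1): L=6.2303, (cx,cy)=(0.3077,0.9515)
member 1 (0-2): L=4.0310, (cx,cy)=(1.0000,0.0000)
member 2 (1-2): L=6.2937, (cx,cy)=(0.3359,-0.9419)
member 3 (1-3): L=4.4118, (cx,cy)=(0.9719,0.2353)
member 4 (2-3): L=7.2974, (cx,cy)=(0.2979,0.9546)
member 5 (2-4): L=4.0690, (cx,cy)=(1.0000,0.0000)
member 6 (3-4): L=7.2192, (cx,cy)=(0.2625,-0.9649)
solve A·x = −loads:
  F[0-1] = -733.5355 N (compression)
  F[0-2] = -123.9569 N (compression)
  F[1-2] = +628.7200 N (tension)
  F[1-3] = -449.5042 N (compression)
  F[2-3] = -620.3606 N (compression)
  F[2-4] = +272.0414 N (tension)
  F[3-4] = -1036.3634 N (compression)
  Rx@0 = +349.6600 N
  Ry@0 = +697.9487 N
  Ry@4 = +1000.0213 N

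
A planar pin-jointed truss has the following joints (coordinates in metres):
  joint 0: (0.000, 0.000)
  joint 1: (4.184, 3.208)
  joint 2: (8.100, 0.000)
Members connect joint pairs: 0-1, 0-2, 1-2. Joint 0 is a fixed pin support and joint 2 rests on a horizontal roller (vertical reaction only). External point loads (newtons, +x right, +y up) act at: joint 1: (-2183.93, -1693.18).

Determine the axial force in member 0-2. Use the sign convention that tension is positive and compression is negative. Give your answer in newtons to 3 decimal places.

N=3 nodes, M=3 members, R=3 reactions → 2N=6, M+R=6
member 0 (0-1): L=5.2723, (cx,cy)=(0.7936,0.6085)
member 1 (0-2): L=8.1000, (cx,cy)=(1.0000,0.0000)
member 2 (1-2): L=5.0622, (cx,cy)=(0.7736,-0.6337)
solve A·x = −loads:
  F[0-1] = -2766.8443 N (compression)
  F[0-2] = +11.7877 N (tension)
  F[1-2] = -15.2380 N (compression)
  Rx@0 = +2183.9300 N
  Ry@0 = +1683.5235 N
  Ry@2 = +9.6565 N

11.788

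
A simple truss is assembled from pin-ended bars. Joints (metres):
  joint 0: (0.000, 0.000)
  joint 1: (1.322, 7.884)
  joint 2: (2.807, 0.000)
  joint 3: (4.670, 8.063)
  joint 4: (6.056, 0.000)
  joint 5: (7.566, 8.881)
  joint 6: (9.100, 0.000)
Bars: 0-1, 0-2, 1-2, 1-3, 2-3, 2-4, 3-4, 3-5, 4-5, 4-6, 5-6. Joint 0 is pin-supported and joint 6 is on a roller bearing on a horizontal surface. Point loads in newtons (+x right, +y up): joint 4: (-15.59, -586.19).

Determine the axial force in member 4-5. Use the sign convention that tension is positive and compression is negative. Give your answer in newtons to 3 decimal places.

435.947

N=7 nodes, M=11 members, R=3 reactions → 2N=14, M+R=14
member 0 (0-1): L=7.9941, (cx,cy)=(0.1654,0.9862)
member 1 (0-2): L=2.8070, (cx,cy)=(1.0000,0.0000)
member 2 (1-2): L=8.0226, (cx,cy)=(0.1851,-0.9827)
member 3 (1-3): L=3.3528, (cx,cy)=(0.9986,0.0534)
member 4 (2-3): L=8.2754, (cx,cy)=(0.2251,0.9743)
member 5 (2-4): L=3.2490, (cx,cy)=(1.0000,0.0000)
member 6 (3-4): L=8.1813, (cx,cy)=(0.1694,-0.9855)
member 7 (3-5): L=3.0093, (cx,cy)=(0.9623,0.2718)
member 8 (4-5): L=9.0085, (cx,cy)=(0.1676,0.9859)
member 9 (4-6): L=3.0440, (cx,cy)=(1.0000,0.0000)
member 10 (5-6): L=9.0125, (cx,cy)=(0.1702,-0.9854)
solve A·x = −loads:
  F[0-1] = -198.8213 N (compression)
  F[0-2] = +17.2896 N (tension)
  F[1-2] = +195.7715 N (tension)
  F[1-3] = -69.2159 N (compression)
  F[2-3] = -197.4572 N (compression)
  F[2-4] = +97.9795 N (tension)
  F[3-4] = +158.7048 N (tension)
  F[3-5] = -145.9515 N (compression)
  F[4-5] = +435.9472 N (tension)
  F[4-6] = +67.3824 N (tension)
  F[5-6] = -395.8829 N (compression)
  Rx@0 = +15.5900 N
  Ry@0 = +196.0838 N
  Ry@6 = +390.1062 N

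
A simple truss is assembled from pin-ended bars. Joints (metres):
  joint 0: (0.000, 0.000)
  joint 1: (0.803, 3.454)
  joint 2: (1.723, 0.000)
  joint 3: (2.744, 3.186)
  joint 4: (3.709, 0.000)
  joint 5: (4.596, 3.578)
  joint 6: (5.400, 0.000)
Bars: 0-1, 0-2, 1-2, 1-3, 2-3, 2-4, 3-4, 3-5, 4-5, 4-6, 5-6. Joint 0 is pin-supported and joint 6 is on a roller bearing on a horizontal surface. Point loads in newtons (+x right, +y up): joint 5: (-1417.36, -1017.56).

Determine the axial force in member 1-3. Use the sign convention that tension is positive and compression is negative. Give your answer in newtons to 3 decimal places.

-570.186

N=7 nodes, M=11 members, R=3 reactions → 2N=14, M+R=14
member 0 (0-1): L=3.5461, (cx,cy)=(0.2264,0.9740)
member 1 (0-2): L=1.7230, (cx,cy)=(1.0000,0.0000)
member 2 (1-2): L=3.5744, (cx,cy)=(0.2574,-0.9663)
member 3 (1-3): L=1.9594, (cx,cy)=(0.9906,-0.1368)
member 4 (2-3): L=3.3456, (cx,cy)=(0.3052,0.9523)
member 5 (2-4): L=1.9860, (cx,cy)=(1.0000,0.0000)
member 6 (3-4): L=3.3289, (cx,cy)=(0.2899,-0.9571)
member 7 (3-5): L=1.8930, (cx,cy)=(0.9783,0.2071)
member 8 (4-5): L=3.6863, (cx,cy)=(0.2406,0.9706)
member 9 (4-6): L=1.6910, (cx,cy)=(1.0000,0.0000)
member 10 (5-6): L=3.6672, (cx,cy)=(0.2192,-0.9757)
solve A·x = −loads:
  F[0-1] = -1119.7216 N (compression)
  F[0-2] = -1163.8046 N (compression)
  F[1-2] = +1209.3677 N (tension)
  F[1-3] = -570.1859 N (compression)
  F[2-3] = -1227.1642 N (compression)
  F[2-4] = -478.0304 N (compression)
  F[3-4] = +875.6844 N (tension)
  F[3-5] = -1219.6101 N (compression)
  F[4-5] = -863.4534 N (compression)
  F[4-6] = -16.4206 N (compression)
  F[5-6] = +74.8978 N (tension)
  Rx@0 = +1417.3600 N
  Ry@0 = +1090.6356 N
  Ry@6 = -73.0756 N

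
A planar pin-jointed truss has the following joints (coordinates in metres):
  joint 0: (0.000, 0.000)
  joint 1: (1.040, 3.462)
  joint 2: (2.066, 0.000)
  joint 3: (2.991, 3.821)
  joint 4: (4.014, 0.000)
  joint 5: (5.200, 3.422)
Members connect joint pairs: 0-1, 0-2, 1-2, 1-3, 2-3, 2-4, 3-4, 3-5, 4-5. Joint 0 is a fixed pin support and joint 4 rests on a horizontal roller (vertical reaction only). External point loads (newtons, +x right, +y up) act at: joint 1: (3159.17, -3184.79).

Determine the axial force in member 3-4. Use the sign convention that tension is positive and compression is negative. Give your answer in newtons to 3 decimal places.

N=6 nodes, M=9 members, R=3 reactions → 2N=12, M+R=12
member 0 (0-1): L=3.6148, (cx,cy)=(0.2877,0.9577)
member 1 (0-2): L=2.0660, (cx,cy)=(1.0000,0.0000)
member 2 (1-2): L=3.6108, (cx,cy)=(0.2841,-0.9588)
member 3 (1-3): L=1.9838, (cx,cy)=(0.9835,0.1810)
member 4 (2-3): L=3.9314, (cx,cy)=(0.2353,0.9719)
member 5 (2-4): L=1.9480, (cx,cy)=(1.0000,0.0000)
member 6 (3-4): L=3.9556, (cx,cy)=(0.2586,-0.9660)
member 7 (3-5): L=2.2447, (cx,cy)=(0.9841,-0.1777)
member 8 (4-5): L=3.6217, (cx,cy)=(0.3275,0.9449)
solve A·x = −loads:
  F[0-1] = +381.2102 N (tension)
  F[0-2] = +3049.4946 N (tension)
  F[1-2] = -4066.0185 N (compression)
  F[1-3] = -1925.9564 N (compression)
  F[2-3] = +4011.0286 N (tension)
  F[2-4] = +950.4134 N (tension)
  F[3-4] = -3674.9083 N (compression)
  F[3-5] = +0.0000 N (tension)
  F[4-5] = -0.0000 N (compression)
  Rx@0 = -3159.1700 N
  Ry@0 = -365.0924 N
  Ry@4 = +3549.8824 N

-3674.908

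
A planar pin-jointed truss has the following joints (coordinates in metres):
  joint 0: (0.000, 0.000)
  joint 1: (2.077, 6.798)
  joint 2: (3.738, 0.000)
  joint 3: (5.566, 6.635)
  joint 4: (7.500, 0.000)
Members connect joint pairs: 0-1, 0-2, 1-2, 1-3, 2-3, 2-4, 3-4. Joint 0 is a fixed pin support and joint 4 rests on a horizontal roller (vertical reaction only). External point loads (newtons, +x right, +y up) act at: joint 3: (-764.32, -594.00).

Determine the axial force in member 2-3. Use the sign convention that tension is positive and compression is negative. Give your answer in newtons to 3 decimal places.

N=5 nodes, M=7 members, R=3 reactions → 2N=10, M+R=10
member 0 (0-1): L=7.1082, (cx,cy)=(0.2922,0.9564)
member 1 (0-2): L=3.7380, (cx,cy)=(1.0000,0.0000)
member 2 (1-2): L=6.9980, (cx,cy)=(0.2374,-0.9714)
member 3 (1-3): L=3.4928, (cx,cy)=(0.9989,-0.0467)
member 4 (2-3): L=6.8822, (cx,cy)=(0.2656,0.9641)
member 5 (2-4): L=3.7620, (cx,cy)=(1.0000,0.0000)
member 6 (3-4): L=6.9111, (cx,cy)=(0.2798,-0.9600)
solve A·x = −loads:
  F[0-1] = -867.1869 N (compression)
  F[0-2] = -510.9305 N (compression)
  F[1-2] = +875.9232 N (tension)
  F[1-3] = -461.7967 N (compression)
  F[2-3] = -882.5949 N (compression)
  F[2-4] = -68.5983 N (compression)
  F[3-4] = +245.1351 N (tension)
  Rx@0 = +764.3200 N
  Ry@0 = +829.3412 N
  Ry@4 = -235.3412 N

-882.595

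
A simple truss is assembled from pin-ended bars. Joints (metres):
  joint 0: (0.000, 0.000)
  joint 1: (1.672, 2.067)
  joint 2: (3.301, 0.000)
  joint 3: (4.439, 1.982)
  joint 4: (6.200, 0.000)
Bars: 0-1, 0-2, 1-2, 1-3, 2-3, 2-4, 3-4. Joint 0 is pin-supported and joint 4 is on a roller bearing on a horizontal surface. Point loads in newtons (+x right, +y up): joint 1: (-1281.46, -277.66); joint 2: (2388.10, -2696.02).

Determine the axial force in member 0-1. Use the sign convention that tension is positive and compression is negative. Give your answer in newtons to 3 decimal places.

N=5 nodes, M=7 members, R=3 reactions → 2N=10, M+R=10
member 0 (0-1): L=2.6586, (cx,cy)=(0.6289,0.7775)
member 1 (0-2): L=3.3010, (cx,cy)=(1.0000,0.0000)
member 2 (1-2): L=2.6318, (cx,cy)=(0.6190,-0.7854)
member 3 (1-3): L=2.7683, (cx,cy)=(0.9995,-0.0307)
member 4 (2-3): L=2.2855, (cx,cy)=(0.4979,0.8672)
member 5 (2-4): L=2.8990, (cx,cy)=(1.0000,0.0000)
member 6 (3-4): L=2.6513, (cx,cy)=(0.6642,-0.7476)
solve A·x = −loads:
  F[0-1] = -2431.7116 N (compression)
  F[0-2] = +2635.9581 N (tension)
  F[1-2] = +2114.5339 N (tension)
  F[1-3] = -1557.4441 N (compression)
  F[2-3] = +1193.7582 N (tension)
  F[2-4] = +962.3035 N (tension)
  F[3-4] = -1448.8160 N (compression)
  Rx@0 = -1106.6400 N
  Ry@0 = +1890.6104 N
  Ry@4 = +1083.0696 N

-2431.712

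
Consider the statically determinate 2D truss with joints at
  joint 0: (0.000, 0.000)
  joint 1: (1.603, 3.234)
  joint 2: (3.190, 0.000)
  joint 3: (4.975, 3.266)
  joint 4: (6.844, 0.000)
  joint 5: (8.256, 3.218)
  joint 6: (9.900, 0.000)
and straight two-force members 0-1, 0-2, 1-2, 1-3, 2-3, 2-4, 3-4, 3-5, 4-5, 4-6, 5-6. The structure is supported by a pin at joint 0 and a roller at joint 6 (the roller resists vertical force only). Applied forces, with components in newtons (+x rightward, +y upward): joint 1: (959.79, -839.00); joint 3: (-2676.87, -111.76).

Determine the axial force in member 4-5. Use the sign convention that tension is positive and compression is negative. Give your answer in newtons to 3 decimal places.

-406.607

N=7 nodes, M=11 members, R=3 reactions → 2N=14, M+R=14
member 0 (0-1): L=3.6095, (cx,cy)=(0.4441,0.8960)
member 1 (0-2): L=3.1900, (cx,cy)=(1.0000,0.0000)
member 2 (1-2): L=3.6024, (cx,cy)=(0.4405,-0.8977)
member 3 (1-3): L=3.3722, (cx,cy)=(1.0000,0.0095)
member 4 (2-3): L=3.7220, (cx,cy)=(0.4796,0.8775)
member 5 (2-4): L=3.6540, (cx,cy)=(1.0000,0.0000)
member 6 (3-4): L=3.7630, (cx,cy)=(0.4967,-0.8679)
member 7 (3-5): L=3.2814, (cx,cy)=(0.9999,-0.0146)
member 8 (4-5): L=3.5142, (cx,cy)=(0.4018,0.9157)
member 9 (4-6): L=3.0560, (cx,cy)=(1.0000,0.0000)
member 10 (5-6): L=3.6136, (cx,cy)=(0.4549,-0.8905)
solve A·x = −loads:
  F[0-1] = -1482.5363 N (compression)
  F[0-2] = -1058.6738 N (compression)
  F[1-2] = +525.5005 N (tension)
  F[1-3] = -1849.7829 N (compression)
  F[2-3] = -537.6207 N (compression)
  F[2-4] = -569.3350 N (compression)
  F[3-4] = +428.9977 N (tension)
  F[3-5] = +356.2974 N (tension)
  F[4-5] = -406.6075 N (compression)
  F[4-6] = -192.8828 N (compression)
  F[5-6] = +423.9693 N (tension)
  Rx@0 = +1717.0800 N
  Ry@0 = +1328.3129 N
  Ry@6 = -377.5529 N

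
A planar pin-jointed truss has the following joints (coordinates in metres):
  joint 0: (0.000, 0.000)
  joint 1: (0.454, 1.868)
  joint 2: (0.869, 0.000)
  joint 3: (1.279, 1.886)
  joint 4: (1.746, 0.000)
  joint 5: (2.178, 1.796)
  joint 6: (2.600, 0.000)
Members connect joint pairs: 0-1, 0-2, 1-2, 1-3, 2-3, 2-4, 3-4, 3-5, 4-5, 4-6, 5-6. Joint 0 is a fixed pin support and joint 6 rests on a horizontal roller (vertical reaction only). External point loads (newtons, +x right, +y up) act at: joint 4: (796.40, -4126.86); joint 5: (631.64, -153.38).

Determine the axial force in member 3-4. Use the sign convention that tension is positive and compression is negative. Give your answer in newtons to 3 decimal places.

N=7 nodes, M=11 members, R=3 reactions → 2N=14, M+R=14
member 0 (0-1): L=1.9224, (cx,cy)=(0.2362,0.9717)
member 1 (0-2): L=0.8690, (cx,cy)=(1.0000,0.0000)
member 2 (1-2): L=1.9135, (cx,cy)=(0.2169,-0.9762)
member 3 (1-3): L=0.8252, (cx,cy)=(0.9998,0.0218)
member 4 (2-3): L=1.9301, (cx,cy)=(0.2124,0.9772)
member 5 (2-4): L=0.8770, (cx,cy)=(1.0000,0.0000)
member 6 (3-4): L=1.9430, (cx,cy)=(0.2404,-0.9707)
member 7 (3-5): L=0.9035, (cx,cy)=(0.9950,-0.0996)
member 8 (4-5): L=1.8472, (cx,cy)=(0.2339,0.9723)
member 9 (4-6): L=0.8540, (cx,cy)=(1.0000,0.0000)
member 10 (5-6): L=1.8449, (cx,cy)=(0.2287,-0.9735)
solve A·x = −loads:
  F[0-1] = -971.5752 N (compression)
  F[0-2] = +1657.4928 N (tension)
  F[1-2] = +957.3412 N (tension)
  F[1-3] = -437.1803 N (compression)
  F[2-3] = -956.3840 N (compression)
  F[2-4] = +2068.2806 N (tension)
  F[3-4] = +1065.0360 N (tension)
  F[3-5] = -900.7074 N (compression)
  F[4-5] = +3181.2644 N (tension)
  F[4-6] = +783.8833 N (tension)
  F[5-6] = -3427.0040 N (compression)
  Rx@0 = -1428.0400 N
  Ry@0 = +944.0921 N
  Ry@6 = +3336.1479 N

1065.036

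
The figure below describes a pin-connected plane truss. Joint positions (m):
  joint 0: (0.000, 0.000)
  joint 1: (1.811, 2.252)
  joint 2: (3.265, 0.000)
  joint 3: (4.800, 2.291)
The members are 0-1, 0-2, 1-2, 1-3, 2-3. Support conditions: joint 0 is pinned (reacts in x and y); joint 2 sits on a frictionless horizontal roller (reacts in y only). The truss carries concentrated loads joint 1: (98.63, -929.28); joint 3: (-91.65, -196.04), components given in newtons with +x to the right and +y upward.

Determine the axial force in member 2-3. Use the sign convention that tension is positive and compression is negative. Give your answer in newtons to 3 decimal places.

N=4 nodes, M=5 members, R=3 reactions → 2N=8, M+R=8
member 0 (0-1): L=2.8898, (cx,cy)=(0.6267,0.7793)
member 1 (0-2): L=3.2650, (cx,cy)=(1.0000,0.0000)
member 2 (1-2): L=2.6806, (cx,cy)=(0.5424,-0.8401)
member 3 (1-3): L=2.9893, (cx,cy)=(0.9999,0.0130)
member 4 (2-3): L=2.7577, (cx,cy)=(0.5566,0.8308)
solve A·x = −loads:
  F[0-1] = -408.0052 N (compression)
  F[0-2] = +262.6672 N (tension)
  F[1-2] = -727.0562 N (compression)
  F[1-3] = +40.0529 N (tension)
  F[2-3] = -236.6043 N (compression)
  Rx@0 = -6.9800 N
  Ry@0 = +317.9501 N
  Ry@2 = +807.3699 N

-236.604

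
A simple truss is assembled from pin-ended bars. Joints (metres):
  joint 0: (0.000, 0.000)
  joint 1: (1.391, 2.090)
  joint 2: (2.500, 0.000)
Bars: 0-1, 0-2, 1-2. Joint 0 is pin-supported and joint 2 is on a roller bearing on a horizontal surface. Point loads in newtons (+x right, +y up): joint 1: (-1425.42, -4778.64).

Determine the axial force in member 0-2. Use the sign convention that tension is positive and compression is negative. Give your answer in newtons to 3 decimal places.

778.520

N=3 nodes, M=3 members, R=3 reactions → 2N=6, M+R=6
member 0 (0-1): L=2.5106, (cx,cy)=(0.5541,0.8325)
member 1 (0-2): L=2.5000, (cx,cy)=(1.0000,0.0000)
member 2 (1-2): L=2.3660, (cx,cy)=(0.4687,-0.8833)
solve A·x = −loads:
  F[0-1] = -3977.8251 N (compression)
  F[0-2] = +778.5202 N (tension)
  F[1-2] = -1660.9404 N (compression)
  Rx@0 = +1425.4200 N
  Ry@0 = +3311.4558 N
  Ry@2 = +1467.1842 N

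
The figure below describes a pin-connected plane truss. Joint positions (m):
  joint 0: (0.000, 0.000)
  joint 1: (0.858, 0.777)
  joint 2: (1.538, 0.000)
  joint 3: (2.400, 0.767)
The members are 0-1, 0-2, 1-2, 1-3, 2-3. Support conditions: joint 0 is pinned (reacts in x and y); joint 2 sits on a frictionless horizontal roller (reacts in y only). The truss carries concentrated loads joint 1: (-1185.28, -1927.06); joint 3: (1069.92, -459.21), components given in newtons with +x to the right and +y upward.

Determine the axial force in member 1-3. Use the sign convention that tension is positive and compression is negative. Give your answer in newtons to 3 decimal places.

N=4 nodes, M=5 members, R=3 reactions → 2N=8, M+R=8
member 0 (0-1): L=1.1575, (cx,cy)=(0.7412,0.6713)
member 1 (0-2): L=1.5380, (cx,cy)=(1.0000,0.0000)
member 2 (1-2): L=1.0325, (cx,cy)=(0.6586,-0.7525)
member 3 (1-3): L=1.5420, (cx,cy)=(1.0000,-0.0065)
member 4 (2-3): L=1.1538, (cx,cy)=(0.7471,0.6647)
solve A·x = −loads:
  F[0-1] = -983.0579 N (compression)
  F[0-2] = +613.3108 N (tension)
  F[1-2] = -1697.4916 N (compression)
  F[1-3] = +1574.5648 N (tension)
  F[2-3] = -675.4503 N (compression)
  Rx@0 = +115.3600 N
  Ry@0 = +659.8802 N
  Ry@2 = +1726.3898 N

1574.565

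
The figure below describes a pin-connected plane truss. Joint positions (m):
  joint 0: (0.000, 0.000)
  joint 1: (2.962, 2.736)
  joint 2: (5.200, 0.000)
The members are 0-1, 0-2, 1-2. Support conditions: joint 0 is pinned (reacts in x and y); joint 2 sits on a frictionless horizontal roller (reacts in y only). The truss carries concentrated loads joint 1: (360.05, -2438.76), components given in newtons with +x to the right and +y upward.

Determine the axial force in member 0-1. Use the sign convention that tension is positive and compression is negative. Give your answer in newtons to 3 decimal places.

N=3 nodes, M=3 members, R=3 reactions → 2N=6, M+R=6
member 0 (0-1): L=4.0323, (cx,cy)=(0.7346,0.6785)
member 1 (0-2): L=5.2000, (cx,cy)=(1.0000,0.0000)
member 2 (1-2): L=3.5347, (cx,cy)=(0.6331,-0.7740)
solve A·x = −loads:
  F[0-1] = -1267.6913 N (compression)
  F[0-2] = +1291.2646 N (tension)
  F[1-2] = -2039.4441 N (compression)
  Rx@0 = -360.0500 N
  Ry@0 = +860.1631 N
  Ry@2 = +1578.5969 N

-1267.691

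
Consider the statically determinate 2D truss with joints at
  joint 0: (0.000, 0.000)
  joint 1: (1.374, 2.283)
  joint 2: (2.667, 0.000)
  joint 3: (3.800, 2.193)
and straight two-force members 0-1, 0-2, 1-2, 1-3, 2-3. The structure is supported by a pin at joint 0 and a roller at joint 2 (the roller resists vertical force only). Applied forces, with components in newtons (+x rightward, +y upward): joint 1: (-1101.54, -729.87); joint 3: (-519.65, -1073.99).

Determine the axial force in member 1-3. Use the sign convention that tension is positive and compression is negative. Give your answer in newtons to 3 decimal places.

N=4 nodes, M=5 members, R=3 reactions → 2N=8, M+R=8
member 0 (0-1): L=2.6646, (cx,cy)=(0.5157,0.8568)
member 1 (0-2): L=2.6670, (cx,cy)=(1.0000,0.0000)
member 2 (1-2): L=2.6237, (cx,cy)=(0.4928,-0.8701)
member 3 (1-3): L=2.4277, (cx,cy)=(0.9993,-0.0371)
member 4 (2-3): L=2.4684, (cx,cy)=(0.4590,0.8884)
solve A·x = −loads:
  F[0-1] = -1479.7312 N (compression)
  F[0-2] = -858.1603 N (compression)
  F[1-2] = +616.7730 N (tension)
  F[1-3] = +34.5818 N (tension)
  F[2-3] = -1207.4141 N (compression)
  Rx@0 = +1621.1900 N
  Ry@0 = +1267.8288 N
  Ry@2 = +536.0312 N

34.582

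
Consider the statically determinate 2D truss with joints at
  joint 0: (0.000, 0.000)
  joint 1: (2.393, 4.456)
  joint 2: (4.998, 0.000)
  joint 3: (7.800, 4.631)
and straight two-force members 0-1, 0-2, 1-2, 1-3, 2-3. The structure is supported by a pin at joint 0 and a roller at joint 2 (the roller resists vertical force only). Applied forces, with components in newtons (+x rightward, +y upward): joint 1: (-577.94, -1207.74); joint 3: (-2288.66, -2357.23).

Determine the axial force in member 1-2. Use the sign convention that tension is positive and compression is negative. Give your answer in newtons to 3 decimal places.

N=4 nodes, M=5 members, R=3 reactions → 2N=8, M+R=8
member 0 (0-1): L=5.0579, (cx,cy)=(0.4731,0.8810)
member 1 (0-2): L=4.9980, (cx,cy)=(1.0000,0.0000)
member 2 (1-2): L=5.1616, (cx,cy)=(0.5047,-0.8633)
member 3 (1-3): L=5.4098, (cx,cy)=(0.9995,0.0323)
member 4 (2-3): L=5.4127, (cx,cy)=(0.5177,0.8556)
solve A·x = −loads:
  F[0-1] = -2206.4029 N (compression)
  F[0-2] = -1822.7046 N (compression)
  F[1-2] = +819.6745 N (tension)
  F[1-3] = -880.0975 N (compression)
  F[2-3] = -2721.8505 N (compression)
  Rx@0 = +2866.6000 N
  Ry@0 = +1943.8354 N
  Ry@2 = +1621.1346 N

819.674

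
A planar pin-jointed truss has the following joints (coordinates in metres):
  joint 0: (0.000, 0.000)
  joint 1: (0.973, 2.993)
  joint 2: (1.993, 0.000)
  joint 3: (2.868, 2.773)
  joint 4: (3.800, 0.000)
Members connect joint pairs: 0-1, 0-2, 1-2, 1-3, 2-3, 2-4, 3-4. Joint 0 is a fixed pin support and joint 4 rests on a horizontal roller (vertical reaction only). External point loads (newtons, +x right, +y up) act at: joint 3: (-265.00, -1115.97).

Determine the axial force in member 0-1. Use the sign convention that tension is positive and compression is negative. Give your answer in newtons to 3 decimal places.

-491.149

N=5 nodes, M=7 members, R=3 reactions → 2N=10, M+R=10
member 0 (0-1): L=3.1472, (cx,cy)=(0.3092,0.9510)
member 1 (0-2): L=1.9930, (cx,cy)=(1.0000,0.0000)
member 2 (1-2): L=3.1620, (cx,cy)=(0.3226,-0.9465)
member 3 (1-3): L=1.9077, (cx,cy)=(0.9933,-0.1153)
member 4 (2-3): L=2.9078, (cx,cy)=(0.3009,0.9537)
member 5 (2-4): L=1.8070, (cx,cy)=(1.0000,0.0000)
member 6 (3-4): L=2.9254, (cx,cy)=(0.3186,-0.9479)
solve A·x = −loads:
  F[0-1] = -491.1488 N (compression)
  F[0-2] = -113.1539 N (compression)
  F[1-2] = +533.1852 N (tension)
  F[1-3] = -326.0146 N (compression)
  F[2-3] = -529.2116 N (compression)
  F[2-4] = +218.0885 N (tension)
  F[3-4] = -684.5526 N (compression)
  Rx@0 = +265.0000 N
  Ry@0 = +467.0866 N
  Ry@4 = +648.8834 N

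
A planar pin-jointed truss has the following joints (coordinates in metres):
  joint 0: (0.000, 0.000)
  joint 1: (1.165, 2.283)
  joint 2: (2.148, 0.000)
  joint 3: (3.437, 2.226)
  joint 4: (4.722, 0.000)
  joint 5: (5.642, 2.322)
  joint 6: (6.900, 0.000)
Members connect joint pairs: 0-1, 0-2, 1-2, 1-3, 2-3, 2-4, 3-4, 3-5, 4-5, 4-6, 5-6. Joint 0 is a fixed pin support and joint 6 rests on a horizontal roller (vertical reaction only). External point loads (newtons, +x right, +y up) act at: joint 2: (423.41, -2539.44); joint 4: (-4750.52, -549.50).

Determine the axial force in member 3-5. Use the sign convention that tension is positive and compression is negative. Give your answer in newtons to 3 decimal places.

N=7 nodes, M=11 members, R=3 reactions → 2N=14, M+R=14
member 0 (0-1): L=2.5631, (cx,cy)=(0.4545,0.8907)
member 1 (0-2): L=2.1480, (cx,cy)=(1.0000,0.0000)
member 2 (1-2): L=2.4856, (cx,cy)=(0.3955,-0.9185)
member 3 (1-3): L=2.2727, (cx,cy)=(0.9997,-0.0251)
member 4 (2-3): L=2.5723, (cx,cy)=(0.5011,0.8654)
member 5 (2-4): L=2.5740, (cx,cy)=(1.0000,0.0000)
member 6 (3-4): L=2.5703, (cx,cy)=(0.4999,-0.8661)
member 7 (3-5): L=2.2071, (cx,cy)=(0.9991,0.0435)
member 8 (4-5): L=2.4976, (cx,cy)=(0.3684,0.9297)
member 9 (4-6): L=2.1780, (cx,cy)=(1.0000,0.0000)
member 10 (5-6): L=2.6409, (cx,cy)=(0.4764,-0.8793)
solve A·x = −loads:
  F[0-1] = -2158.1769 N (compression)
  F[0-2] = -3346.1462 N (compression)
  F[1-2] = +2142.9193 N (tension)
  F[1-3] = -1829.0047 N (compression)
  F[2-3] = +660.0741 N (tension)
  F[2-4] = -3252.8622 N (compression)
  F[3-4] = -768.5005 N (compression)
  F[3-5] = -1114.5030 N (compression)
  F[4-5] = +1306.9613 N (tension)
  F[4-6] = +632.0274 N (tension)
  F[5-6] = -1326.7953 N (compression)
  Rx@0 = +4327.1100 N
  Ry@0 = +1922.3522 N
  Ry@6 = +1166.5878 N

-1114.503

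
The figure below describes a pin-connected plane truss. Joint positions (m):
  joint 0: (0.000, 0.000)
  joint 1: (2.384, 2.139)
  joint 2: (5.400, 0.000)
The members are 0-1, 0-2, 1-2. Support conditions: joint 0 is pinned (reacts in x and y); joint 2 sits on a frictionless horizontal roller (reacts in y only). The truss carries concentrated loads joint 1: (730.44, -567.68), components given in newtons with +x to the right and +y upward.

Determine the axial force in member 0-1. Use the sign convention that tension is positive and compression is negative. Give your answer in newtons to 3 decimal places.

-41.514

N=3 nodes, M=3 members, R=3 reactions → 2N=6, M+R=6
member 0 (0-1): L=3.2029, (cx,cy)=(0.7443,0.6678)
member 1 (0-2): L=5.4000, (cx,cy)=(1.0000,0.0000)
member 2 (1-2): L=3.6975, (cx,cy)=(0.8157,-0.5785)
solve A·x = −loads:
  F[0-1] = -41.5144 N (compression)
  F[0-2] = +761.3399 N (tension)
  F[1-2] = -933.3759 N (compression)
  Rx@0 = -730.4400 N
  Ry@0 = +27.7244 N
  Ry@2 = +539.9556 N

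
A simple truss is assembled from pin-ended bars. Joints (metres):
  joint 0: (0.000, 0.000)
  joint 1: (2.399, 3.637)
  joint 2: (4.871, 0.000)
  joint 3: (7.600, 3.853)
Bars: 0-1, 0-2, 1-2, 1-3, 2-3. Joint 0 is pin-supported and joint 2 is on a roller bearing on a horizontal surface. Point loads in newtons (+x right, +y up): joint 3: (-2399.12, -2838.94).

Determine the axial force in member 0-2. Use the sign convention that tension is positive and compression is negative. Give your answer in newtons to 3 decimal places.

-2196.492

N=4 nodes, M=5 members, R=3 reactions → 2N=8, M+R=8
member 0 (0-1): L=4.3569, (cx,cy)=(0.5506,0.8348)
member 1 (0-2): L=4.8710, (cx,cy)=(1.0000,0.0000)
member 2 (1-2): L=4.3976, (cx,cy)=(0.5621,-0.8270)
member 3 (1-3): L=5.2055, (cx,cy)=(0.9991,0.0415)
member 4 (2-3): L=4.7216, (cx,cy)=(0.5780,0.8160)
solve A·x = −loads:
  F[0-1] = -368.0032 N (compression)
  F[0-2] = -2196.4919 N (compression)
  F[1-2] = +351.3413 N (tension)
  F[1-3] = -400.4724 N (compression)
  F[2-3] = -3458.5366 N (compression)
  Rx@0 = +2399.1200 N
  Ry@0 = +307.1940 N
  Ry@2 = +2531.7460 N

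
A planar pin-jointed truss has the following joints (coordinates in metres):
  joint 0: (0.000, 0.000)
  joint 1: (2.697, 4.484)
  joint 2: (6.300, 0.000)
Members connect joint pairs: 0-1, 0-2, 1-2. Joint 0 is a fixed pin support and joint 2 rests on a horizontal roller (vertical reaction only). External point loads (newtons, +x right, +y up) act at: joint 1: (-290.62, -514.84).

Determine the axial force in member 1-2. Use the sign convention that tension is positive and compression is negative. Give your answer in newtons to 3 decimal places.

N=3 nodes, M=3 members, R=3 reactions → 2N=6, M+R=6
member 0 (0-1): L=5.2326, (cx,cy)=(0.5154,0.8569)
member 1 (0-2): L=6.3000, (cx,cy)=(1.0000,0.0000)
member 2 (1-2): L=5.7522, (cx,cy)=(0.6264,-0.7795)
solve A·x = −loads:
  F[0-1] = -584.9761 N (compression)
  F[0-2] = +10.8901 N (tension)
  F[1-2] = -17.3861 N (compression)
  Rx@0 = +290.6200 N
  Ry@0 = +501.2871 N
  Ry@2 = +13.5529 N

-17.386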